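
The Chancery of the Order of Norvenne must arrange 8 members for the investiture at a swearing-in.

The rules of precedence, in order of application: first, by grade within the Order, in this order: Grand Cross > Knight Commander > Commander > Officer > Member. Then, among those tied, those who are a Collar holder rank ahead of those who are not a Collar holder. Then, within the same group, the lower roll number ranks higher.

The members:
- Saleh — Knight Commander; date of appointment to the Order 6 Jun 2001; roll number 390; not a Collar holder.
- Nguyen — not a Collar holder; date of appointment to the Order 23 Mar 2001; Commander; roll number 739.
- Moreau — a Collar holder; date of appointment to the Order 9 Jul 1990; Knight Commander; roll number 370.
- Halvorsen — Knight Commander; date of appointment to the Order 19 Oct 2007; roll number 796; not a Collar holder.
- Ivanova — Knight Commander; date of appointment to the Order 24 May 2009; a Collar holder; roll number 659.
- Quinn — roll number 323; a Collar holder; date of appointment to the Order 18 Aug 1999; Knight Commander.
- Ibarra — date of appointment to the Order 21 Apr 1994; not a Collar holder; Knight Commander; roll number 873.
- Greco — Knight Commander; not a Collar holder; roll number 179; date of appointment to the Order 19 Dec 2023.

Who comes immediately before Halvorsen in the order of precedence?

Saleh

By grade within the Order: Quinn, Moreau, Ivanova, Greco, Saleh, Halvorsen and Ibarra (Knight Commander); then Nguyen (Commander).
Among Quinn, Moreau, Ivanova, Greco, Saleh, Halvorsen and Ibarra, a Collar holder before not a Collar holder: Quinn, Moreau and Ivanova (a Collar holder) before Greco, Saleh, Halvorsen and Ibarra (not a Collar holder).
Among Quinn, Moreau and Ivanova, by roll number (lower first): Quinn (323) before Moreau (370) before Ivanova (659).
Among Greco, Saleh, Halvorsen and Ibarra, by roll number (lower first): Greco (179) before Saleh (390) before Halvorsen (796) before Ibarra (873).
Order: Quinn, Moreau, Ivanova, Greco, Saleh, Halvorsen, Ibarra, Nguyen.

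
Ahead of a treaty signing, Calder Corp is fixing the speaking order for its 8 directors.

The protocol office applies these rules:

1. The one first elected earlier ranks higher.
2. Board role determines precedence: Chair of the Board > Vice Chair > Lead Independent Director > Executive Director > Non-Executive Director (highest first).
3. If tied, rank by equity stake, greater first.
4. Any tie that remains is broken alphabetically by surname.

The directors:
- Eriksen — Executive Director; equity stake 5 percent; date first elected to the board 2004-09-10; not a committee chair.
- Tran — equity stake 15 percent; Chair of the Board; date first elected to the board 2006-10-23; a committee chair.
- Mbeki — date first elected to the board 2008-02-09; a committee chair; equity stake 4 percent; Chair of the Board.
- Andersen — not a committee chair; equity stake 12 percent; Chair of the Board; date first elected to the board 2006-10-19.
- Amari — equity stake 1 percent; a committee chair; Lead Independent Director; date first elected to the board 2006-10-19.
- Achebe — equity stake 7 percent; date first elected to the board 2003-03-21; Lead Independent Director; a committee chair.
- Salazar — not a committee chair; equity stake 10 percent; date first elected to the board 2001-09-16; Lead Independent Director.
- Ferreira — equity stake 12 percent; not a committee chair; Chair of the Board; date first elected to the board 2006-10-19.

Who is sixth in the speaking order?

Amari

By date first elected to the board (earlier first): Salazar (2001-09-16); then Achebe (2003-03-21); then Eriksen (2004-09-10); then Andersen, Ferreira and Amari (each 2006-10-19); then Tran (2006-10-23); then Mbeki (2008-02-09).
Among Andersen, Ferreira and Amari, by board role: Andersen and Ferreira (Chair of the Board) before Amari (Lead Independent Director).
Andersen and Ferreira both have equity stake 12 percent, so the next rule applies.
Among Andersen and Ferreira, alphabetically by surname: Andersen before Ferreira.
Order: Salazar, Achebe, Eriksen, Andersen, Ferreira, Amari, Tran, Mbeki.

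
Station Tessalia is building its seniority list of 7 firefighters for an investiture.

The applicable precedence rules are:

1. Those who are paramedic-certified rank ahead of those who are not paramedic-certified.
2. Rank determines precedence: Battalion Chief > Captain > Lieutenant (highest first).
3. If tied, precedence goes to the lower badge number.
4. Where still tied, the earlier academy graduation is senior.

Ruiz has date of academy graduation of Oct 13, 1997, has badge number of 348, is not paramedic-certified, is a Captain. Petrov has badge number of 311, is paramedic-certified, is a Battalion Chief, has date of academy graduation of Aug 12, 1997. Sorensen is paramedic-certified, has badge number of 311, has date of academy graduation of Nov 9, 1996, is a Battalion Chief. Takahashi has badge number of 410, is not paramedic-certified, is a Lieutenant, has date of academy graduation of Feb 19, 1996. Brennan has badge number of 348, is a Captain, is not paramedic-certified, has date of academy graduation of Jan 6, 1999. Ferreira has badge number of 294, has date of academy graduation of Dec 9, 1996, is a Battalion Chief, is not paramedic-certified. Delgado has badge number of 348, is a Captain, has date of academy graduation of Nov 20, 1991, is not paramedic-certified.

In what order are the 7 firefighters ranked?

Sorensen, Petrov, Ferreira, Delgado, Ruiz, Brennan, Takahashi

By the first rule: Sorensen and Petrov (both paramedic-certified); then Ferreira, Delgado, Ruiz, Brennan and Takahashi (each not paramedic-certified).
Sorensen and Petrov are each Battalion Chief, so the next rule applies.
Sorensen and Petrov both have badge number 311, so the next rule applies.
Among Sorensen and Petrov, by date of academy graduation (earlier first): Sorensen (Nov 9, 1996) before Petrov (Aug 12, 1997).
Among Ferreira, Delgado, Ruiz, Brennan and Takahashi, by rank: Ferreira (Battalion Chief) before Delgado, Ruiz and Brennan (Captain) before Takahashi (Lieutenant).
Delgado, Ruiz and Brennan all have badge number 348, so the next rule applies.
Among Delgado, Ruiz and Brennan, by date of academy graduation (earlier first): Delgado (Nov 20, 1991) before Ruiz (Oct 13, 1997) before Brennan (Jan 6, 1999).
Full order: Sorensen, Petrov, Ferreira, Delgado, Ruiz, Brennan, Takahashi.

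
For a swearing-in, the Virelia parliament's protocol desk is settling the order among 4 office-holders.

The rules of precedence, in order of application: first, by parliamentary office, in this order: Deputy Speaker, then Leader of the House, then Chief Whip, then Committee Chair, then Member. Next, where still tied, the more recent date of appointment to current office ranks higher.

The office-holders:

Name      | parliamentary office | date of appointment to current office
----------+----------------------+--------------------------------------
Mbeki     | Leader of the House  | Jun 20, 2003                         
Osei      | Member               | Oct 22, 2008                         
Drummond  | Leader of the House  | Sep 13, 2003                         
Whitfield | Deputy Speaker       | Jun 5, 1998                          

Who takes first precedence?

By parliamentary office: Whitfield (Deputy Speaker); then Drummond and Mbeki (Leader of the House); then Osei (Member).
Among Drummond and Mbeki, by date of appointment to current office (later first): Drummond (Sep 13, 2003) before Mbeki (Jun 20, 2003).
Order: Whitfield, Drummond, Mbeki, Osei.

Whitfield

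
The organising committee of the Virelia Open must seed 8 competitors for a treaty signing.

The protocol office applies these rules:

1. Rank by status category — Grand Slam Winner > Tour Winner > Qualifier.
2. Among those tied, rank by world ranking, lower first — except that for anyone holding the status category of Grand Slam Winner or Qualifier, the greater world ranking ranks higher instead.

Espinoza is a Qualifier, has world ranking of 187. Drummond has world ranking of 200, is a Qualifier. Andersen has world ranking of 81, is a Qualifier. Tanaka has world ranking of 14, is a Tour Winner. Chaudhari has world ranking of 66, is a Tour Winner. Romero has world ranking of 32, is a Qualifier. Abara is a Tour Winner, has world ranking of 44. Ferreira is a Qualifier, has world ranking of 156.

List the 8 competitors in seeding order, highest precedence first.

By status category: Tanaka, Abara and Chaudhari (Tour Winner); then Drummond, Espinoza, Ferreira, Andersen and Romero (Qualifier).
Among Tanaka, Abara and Chaudhari, by world ranking (lower first): Tanaka (14) before Abara (44) before Chaudhari (66).
Among Drummond, Espinoza, Ferreira, Andersen and Romero, by world ranking (higher first) (reversed rule for this group): Drummond (200) before Espinoza (187) before Ferreira (156) before Andersen (81) before Romero (32).
Full order: Tanaka, Abara, Chaudhari, Drummond, Espinoza, Ferreira, Andersen, Romero.

Tanaka, Abara, Chaudhari, Drummond, Espinoza, Ferreira, Andersen, Romero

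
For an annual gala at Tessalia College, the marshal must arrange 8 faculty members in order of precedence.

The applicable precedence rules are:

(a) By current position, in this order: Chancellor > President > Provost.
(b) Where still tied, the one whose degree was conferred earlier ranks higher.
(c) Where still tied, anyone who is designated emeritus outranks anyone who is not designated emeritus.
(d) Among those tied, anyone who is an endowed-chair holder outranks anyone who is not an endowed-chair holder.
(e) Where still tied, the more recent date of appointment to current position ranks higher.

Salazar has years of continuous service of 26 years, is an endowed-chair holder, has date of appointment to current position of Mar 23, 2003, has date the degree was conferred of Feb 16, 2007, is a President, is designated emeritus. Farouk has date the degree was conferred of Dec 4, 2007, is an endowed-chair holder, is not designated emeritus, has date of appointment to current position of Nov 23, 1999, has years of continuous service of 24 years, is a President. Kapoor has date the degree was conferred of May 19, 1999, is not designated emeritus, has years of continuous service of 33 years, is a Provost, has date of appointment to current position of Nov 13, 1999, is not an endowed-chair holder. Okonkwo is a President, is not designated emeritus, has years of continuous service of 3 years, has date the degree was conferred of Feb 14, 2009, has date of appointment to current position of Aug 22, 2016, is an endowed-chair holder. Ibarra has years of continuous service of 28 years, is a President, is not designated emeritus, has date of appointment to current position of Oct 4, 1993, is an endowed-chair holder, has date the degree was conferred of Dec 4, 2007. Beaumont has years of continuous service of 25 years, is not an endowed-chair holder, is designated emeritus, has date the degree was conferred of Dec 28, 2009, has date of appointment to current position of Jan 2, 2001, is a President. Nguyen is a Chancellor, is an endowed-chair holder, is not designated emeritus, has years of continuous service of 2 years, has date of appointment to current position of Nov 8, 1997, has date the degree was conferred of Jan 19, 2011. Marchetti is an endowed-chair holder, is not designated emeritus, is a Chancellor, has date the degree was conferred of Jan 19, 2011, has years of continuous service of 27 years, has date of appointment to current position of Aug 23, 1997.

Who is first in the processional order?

By current position: Nguyen and Marchetti (Chancellor); then Salazar, Farouk, Ibarra, Okonkwo and Beaumont (President); then Kapoor (Provost).
Nguyen and Marchetti both have date the degree was conferred Jan 19, 2011, so the next rule applies.
Nguyen and Marchetti are each not designated emeritus, so the next rule applies.
Nguyen and Marchetti are each an endowed-chair holder, so the next rule applies.
Among Nguyen and Marchetti, by date of appointment to current position (later first): Nguyen (Nov 8, 1997) before Marchetti (Aug 23, 1997).
Among Salazar, Farouk, Ibarra, Okonkwo and Beaumont, by date the degree was conferred (earlier first): Salazar (Feb 16, 2007) before Farouk and Ibarra (Dec 4, 2007) before Okonkwo (Feb 14, 2009) before Beaumont (Dec 28, 2009).
Farouk and Ibarra are each not designated emeritus, so the next rule applies.
Farouk and Ibarra are each an endowed-chair holder, so the next rule applies.
Among Farouk and Ibarra, by date of appointment to current position (later first): Farouk (Nov 23, 1999) before Ibarra (Oct 4, 1993).
Order: Nguyen, Marchetti, Salazar, Farouk, Ibarra, Okonkwo, Beaumont, Kapoor.

Nguyen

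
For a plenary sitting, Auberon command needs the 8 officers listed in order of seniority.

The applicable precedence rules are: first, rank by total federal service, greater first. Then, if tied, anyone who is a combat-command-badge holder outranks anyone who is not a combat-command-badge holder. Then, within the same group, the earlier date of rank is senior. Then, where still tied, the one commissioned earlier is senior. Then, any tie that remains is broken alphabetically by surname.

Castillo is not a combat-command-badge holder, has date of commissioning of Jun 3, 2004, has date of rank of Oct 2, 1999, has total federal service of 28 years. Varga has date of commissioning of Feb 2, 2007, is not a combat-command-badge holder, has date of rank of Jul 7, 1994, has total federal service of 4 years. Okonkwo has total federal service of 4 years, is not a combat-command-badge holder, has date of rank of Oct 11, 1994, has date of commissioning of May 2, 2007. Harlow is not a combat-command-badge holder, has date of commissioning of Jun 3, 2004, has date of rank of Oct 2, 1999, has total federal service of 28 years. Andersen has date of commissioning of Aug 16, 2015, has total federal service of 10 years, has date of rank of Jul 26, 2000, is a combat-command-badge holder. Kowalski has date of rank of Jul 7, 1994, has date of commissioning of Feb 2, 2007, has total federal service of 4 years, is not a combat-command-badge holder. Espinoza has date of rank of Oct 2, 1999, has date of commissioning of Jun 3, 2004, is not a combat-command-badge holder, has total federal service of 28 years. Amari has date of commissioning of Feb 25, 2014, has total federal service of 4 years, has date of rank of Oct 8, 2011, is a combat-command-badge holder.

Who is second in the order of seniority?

Espinoza

By total federal service (higher first): Castillo, Espinoza and Harlow (each 28 years); then Andersen (10 years); then Amari, Kowalski, Varga and Okonkwo (each 4 years).
Castillo, Espinoza and Harlow are each not a combat-command-badge holder, so the next rule applies.
Castillo, Espinoza and Harlow all have date of rank Oct 2, 1999, so the next rule applies.
Castillo, Espinoza and Harlow all have date of commissioning Jun 3, 2004, so the next rule applies.
Among Castillo, Espinoza and Harlow, alphabetically by surname: Castillo before Espinoza before Harlow.
Among Amari, Kowalski, Varga and Okonkwo, a combat-command-badge holder before not a combat-command-badge holder: Amari (a combat-command-badge holder) before Kowalski, Varga and Okonkwo (not a combat-command-badge holder).
Among Kowalski, Varga and Okonkwo, by date of rank (earlier first): Kowalski and Varga (Jul 7, 1994) before Okonkwo (Oct 11, 1994).
Kowalski and Varga both have date of commissioning Feb 2, 2007, so the next rule applies.
Among Kowalski and Varga, alphabetically by surname: Kowalski before Varga.
Order: Castillo, Espinoza, Harlow, Andersen, Amari, Kowalski, Varga, Okonkwo.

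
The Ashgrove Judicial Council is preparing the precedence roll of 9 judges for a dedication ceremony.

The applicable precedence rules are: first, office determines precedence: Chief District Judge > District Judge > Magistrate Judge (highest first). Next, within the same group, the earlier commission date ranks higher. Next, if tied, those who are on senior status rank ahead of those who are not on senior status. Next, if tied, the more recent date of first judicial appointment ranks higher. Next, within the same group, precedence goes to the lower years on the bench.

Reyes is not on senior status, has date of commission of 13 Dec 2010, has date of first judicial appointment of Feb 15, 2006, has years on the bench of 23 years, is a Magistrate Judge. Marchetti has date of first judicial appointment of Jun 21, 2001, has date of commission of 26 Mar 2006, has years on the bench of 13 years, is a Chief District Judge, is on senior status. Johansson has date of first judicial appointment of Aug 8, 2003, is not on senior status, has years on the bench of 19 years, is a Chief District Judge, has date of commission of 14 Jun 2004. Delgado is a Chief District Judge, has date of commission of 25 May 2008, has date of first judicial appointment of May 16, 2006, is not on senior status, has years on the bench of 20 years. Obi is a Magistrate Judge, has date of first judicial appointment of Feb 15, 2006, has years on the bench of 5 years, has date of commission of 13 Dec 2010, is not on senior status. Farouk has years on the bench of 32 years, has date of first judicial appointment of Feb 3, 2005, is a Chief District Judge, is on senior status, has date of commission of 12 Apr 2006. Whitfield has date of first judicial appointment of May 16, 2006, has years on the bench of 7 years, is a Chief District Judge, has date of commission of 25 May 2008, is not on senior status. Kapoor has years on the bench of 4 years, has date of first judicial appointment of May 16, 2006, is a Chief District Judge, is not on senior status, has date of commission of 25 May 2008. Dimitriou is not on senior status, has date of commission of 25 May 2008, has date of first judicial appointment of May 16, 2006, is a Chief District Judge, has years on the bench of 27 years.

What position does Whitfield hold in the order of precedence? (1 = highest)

5

By office: Johansson, Marchetti, Farouk, Kapoor, Whitfield, Delgado and Dimitriou (Chief District Judge); then Obi and Reyes (Magistrate Judge).
Among Johansson, Marchetti, Farouk, Kapoor, Whitfield, Delgado and Dimitriou, by date of commission (earlier first): Johansson (14 Jun 2004) before Marchetti (26 Mar 2006) before Farouk (12 Apr 2006) before Kapoor, Whitfield, Delgado and Dimitriou (25 May 2008).
Kapoor, Whitfield, Delgado and Dimitriou are each not on senior status, so the next rule applies.
Kapoor, Whitfield, Delgado and Dimitriou all have date of first judicial appointment May 16, 2006, so the next rule applies.
Among Kapoor, Whitfield, Delgado and Dimitriou, by years on the bench (lower first): Kapoor (4 years) before Whitfield (7 years) before Delgado (20 years) before Dimitriou (27 years).
Obi and Reyes both have date of commission 13 Dec 2010, so the next rule applies.
Obi and Reyes are each not on senior status, so the next rule applies.
Obi and Reyes both have date of first judicial appointment Feb 15, 2006, so the next rule applies.
Among Obi and Reyes, by years on the bench (lower first): Obi (5 years) before Reyes (23 years).
Order: Johansson, Marchetti, Farouk, Kapoor, Whitfield, Delgado, Dimitriou, Obi, Reyes. So position 5.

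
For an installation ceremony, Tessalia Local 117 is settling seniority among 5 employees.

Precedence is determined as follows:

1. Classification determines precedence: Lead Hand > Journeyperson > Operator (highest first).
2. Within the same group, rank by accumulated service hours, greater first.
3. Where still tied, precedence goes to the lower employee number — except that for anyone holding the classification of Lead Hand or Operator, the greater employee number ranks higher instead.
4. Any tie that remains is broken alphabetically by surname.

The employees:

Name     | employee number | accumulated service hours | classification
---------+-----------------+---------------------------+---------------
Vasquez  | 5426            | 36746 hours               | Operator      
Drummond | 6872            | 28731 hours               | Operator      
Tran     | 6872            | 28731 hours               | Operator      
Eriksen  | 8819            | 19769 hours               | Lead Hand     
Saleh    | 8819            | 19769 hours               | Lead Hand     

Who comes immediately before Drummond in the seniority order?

Vasquez

By classification: Eriksen and Saleh (Lead Hand); then Vasquez, Drummond and Tran (Operator).
Eriksen and Saleh both have accumulated service hours 19769 hours, so the next rule applies.
Eriksen and Saleh both have employee number 8819, so the next rule applies.
Among Eriksen and Saleh, alphabetically by surname: Eriksen before Saleh.
Among Vasquez, Drummond and Tran, by accumulated service hours (higher first): Vasquez (36746 hours) before Drummond and Tran (28731 hours).
Drummond and Tran both have employee number 6872, so the next rule applies.
Among Drummond and Tran, alphabetically by surname: Drummond before Tran.
Order: Eriksen, Saleh, Vasquez, Drummond, Tran.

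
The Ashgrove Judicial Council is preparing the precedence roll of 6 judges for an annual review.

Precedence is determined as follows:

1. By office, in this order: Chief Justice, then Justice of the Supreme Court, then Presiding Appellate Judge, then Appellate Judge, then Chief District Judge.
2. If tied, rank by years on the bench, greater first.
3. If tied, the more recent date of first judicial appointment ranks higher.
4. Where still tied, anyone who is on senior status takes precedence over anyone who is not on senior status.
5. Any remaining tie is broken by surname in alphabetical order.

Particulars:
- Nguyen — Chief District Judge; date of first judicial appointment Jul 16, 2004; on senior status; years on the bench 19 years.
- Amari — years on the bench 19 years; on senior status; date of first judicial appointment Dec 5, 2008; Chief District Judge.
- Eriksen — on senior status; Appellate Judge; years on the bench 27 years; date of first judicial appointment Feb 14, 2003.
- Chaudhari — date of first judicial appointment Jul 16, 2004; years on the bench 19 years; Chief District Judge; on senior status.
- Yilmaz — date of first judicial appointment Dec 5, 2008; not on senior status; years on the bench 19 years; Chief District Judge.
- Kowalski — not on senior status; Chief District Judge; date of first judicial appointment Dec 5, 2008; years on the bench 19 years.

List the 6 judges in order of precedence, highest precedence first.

By office: Eriksen (Appellate Judge); then Amari, Kowalski, Yilmaz, Chaudhari and Nguyen (Chief District Judge).
Amari, Kowalski, Yilmaz, Chaudhari and Nguyen all have years on the bench 19 years, so the next rule applies.
Among Amari, Kowalski, Yilmaz, Chaudhari and Nguyen, by date of first judicial appointment (later first): Amari, Kowalski and Yilmaz (Dec 5, 2008) before Chaudhari and Nguyen (Jul 16, 2004).
Among Amari, Kowalski and Yilmaz, on senior status before not on senior status: Amari (on senior status) before Kowalski and Yilmaz (not on senior status).
Among Kowalski and Yilmaz, alphabetically by surname: Kowalski before Yilmaz.
Chaudhari and Nguyen are each on senior status, so the next rule applies.
Among Chaudhari and Nguyen, alphabetically by surname: Chaudhari before Nguyen.
Full order: Eriksen, Amari, Kowalski, Yilmaz, Chaudhari, Nguyen.

Eriksen, Amari, Kowalski, Yilmaz, Chaudhari, Nguyen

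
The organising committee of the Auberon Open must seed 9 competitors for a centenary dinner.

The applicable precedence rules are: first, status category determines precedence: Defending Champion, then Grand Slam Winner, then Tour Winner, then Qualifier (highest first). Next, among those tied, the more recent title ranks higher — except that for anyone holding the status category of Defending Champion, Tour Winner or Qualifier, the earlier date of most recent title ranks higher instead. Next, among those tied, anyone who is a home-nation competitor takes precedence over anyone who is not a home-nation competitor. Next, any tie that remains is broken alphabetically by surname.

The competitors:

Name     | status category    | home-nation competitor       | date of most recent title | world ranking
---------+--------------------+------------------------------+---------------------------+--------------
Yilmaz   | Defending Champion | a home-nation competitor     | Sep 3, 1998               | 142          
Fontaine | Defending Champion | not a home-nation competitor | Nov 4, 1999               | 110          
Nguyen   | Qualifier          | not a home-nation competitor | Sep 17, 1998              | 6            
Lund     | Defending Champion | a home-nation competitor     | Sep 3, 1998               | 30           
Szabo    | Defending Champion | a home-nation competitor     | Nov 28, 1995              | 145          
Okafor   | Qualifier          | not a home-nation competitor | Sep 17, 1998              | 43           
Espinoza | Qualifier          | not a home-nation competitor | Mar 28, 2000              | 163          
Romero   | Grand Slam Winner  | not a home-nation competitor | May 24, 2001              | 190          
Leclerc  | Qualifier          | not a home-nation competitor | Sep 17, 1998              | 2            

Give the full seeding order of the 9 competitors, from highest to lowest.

Szabo, Lund, Yilmaz, Fontaine, Romero, Leclerc, Nguyen, Okafor, Espinoza

By status category: Szabo, Lund, Yilmaz and Fontaine (Defending Champion); then Romero (Grand Slam Winner); then Leclerc, Nguyen, Okafor and Espinoza (Qualifier).
Among Szabo, Lund, Yilmaz and Fontaine, by date of most recent title (earlier first) (reversed rule for this group): Szabo (Nov 28, 1995) before Lund and Yilmaz (Sep 3, 1998) before Fontaine (Nov 4, 1999).
Lund and Yilmaz are each a home-nation competitor, so the next rule applies.
Among Lund and Yilmaz, alphabetically by surname: Lund before Yilmaz.
Among Leclerc, Nguyen, Okafor and Espinoza, by date of most recent title (earlier first) (reversed rule for this group): Leclerc, Nguyen and Okafor (Sep 17, 1998) before Espinoza (Mar 28, 2000).
Leclerc, Nguyen and Okafor are each not a home-nation competitor, so the next rule applies.
Among Leclerc, Nguyen and Okafor, alphabetically by surname: Leclerc before Nguyen before Okafor.
Full order: Szabo, Lund, Yilmaz, Fontaine, Romero, Leclerc, Nguyen, Okafor, Espinoza.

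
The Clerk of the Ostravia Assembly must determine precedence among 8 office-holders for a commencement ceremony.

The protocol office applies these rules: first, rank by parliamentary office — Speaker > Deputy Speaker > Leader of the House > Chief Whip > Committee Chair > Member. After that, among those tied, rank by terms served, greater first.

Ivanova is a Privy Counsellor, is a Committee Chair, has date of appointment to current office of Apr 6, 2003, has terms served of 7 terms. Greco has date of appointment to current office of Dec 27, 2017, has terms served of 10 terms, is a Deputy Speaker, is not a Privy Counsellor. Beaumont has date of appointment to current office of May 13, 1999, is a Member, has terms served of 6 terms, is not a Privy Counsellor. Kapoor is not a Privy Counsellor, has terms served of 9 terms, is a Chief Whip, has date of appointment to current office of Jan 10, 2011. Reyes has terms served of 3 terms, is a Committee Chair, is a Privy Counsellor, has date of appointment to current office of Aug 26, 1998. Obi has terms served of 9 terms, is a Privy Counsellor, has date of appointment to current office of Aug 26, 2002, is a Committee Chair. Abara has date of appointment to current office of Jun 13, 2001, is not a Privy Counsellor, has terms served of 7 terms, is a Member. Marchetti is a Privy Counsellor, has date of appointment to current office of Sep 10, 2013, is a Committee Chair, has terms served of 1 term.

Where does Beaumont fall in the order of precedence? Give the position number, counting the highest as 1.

By parliamentary office: Greco (Deputy Speaker); then Kapoor (Chief Whip); then Obi, Ivanova, Reyes and Marchetti (Committee Chair); then Abara and Beaumont (Member).
Among Obi, Ivanova, Reyes and Marchetti, by terms served (higher first): Obi (9 terms) before Ivanova (7 terms) before Reyes (3 terms) before Marchetti (1 term).
Among Abara and Beaumont, by terms served (higher first): Abara (7 terms) before Beaumont (6 terms).
Order: Greco, Kapoor, Obi, Ivanova, Reyes, Marchetti, Abara, Beaumont. So position 8.

8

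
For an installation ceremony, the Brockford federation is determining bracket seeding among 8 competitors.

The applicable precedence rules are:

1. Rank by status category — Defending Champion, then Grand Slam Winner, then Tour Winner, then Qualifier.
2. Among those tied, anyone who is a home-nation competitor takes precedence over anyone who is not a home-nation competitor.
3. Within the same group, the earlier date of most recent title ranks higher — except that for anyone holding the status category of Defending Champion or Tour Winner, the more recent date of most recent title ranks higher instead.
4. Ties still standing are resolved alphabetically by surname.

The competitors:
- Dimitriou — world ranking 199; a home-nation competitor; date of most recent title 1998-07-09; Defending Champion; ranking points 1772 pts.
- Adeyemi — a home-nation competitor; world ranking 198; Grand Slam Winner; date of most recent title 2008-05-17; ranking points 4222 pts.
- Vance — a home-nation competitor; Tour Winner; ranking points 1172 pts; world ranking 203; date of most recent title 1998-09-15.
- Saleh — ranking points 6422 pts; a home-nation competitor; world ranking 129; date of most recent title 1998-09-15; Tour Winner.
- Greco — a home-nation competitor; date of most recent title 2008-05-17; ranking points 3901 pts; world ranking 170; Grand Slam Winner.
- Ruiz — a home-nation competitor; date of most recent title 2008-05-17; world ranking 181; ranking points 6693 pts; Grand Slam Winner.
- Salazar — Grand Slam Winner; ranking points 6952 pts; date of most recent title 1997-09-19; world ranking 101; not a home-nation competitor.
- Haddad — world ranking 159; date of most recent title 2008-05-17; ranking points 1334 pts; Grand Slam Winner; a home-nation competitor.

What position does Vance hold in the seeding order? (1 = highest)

8

By status category: Dimitriou (Defending Champion); then Adeyemi, Greco, Haddad, Ruiz and Salazar (Grand Slam Winner); then Saleh and Vance (Tour Winner).
Among Adeyemi, Greco, Haddad, Ruiz and Salazar, a home-nation competitor before not a home-nation competitor: Adeyemi, Greco, Haddad and Ruiz (a home-nation competitor) before Salazar (not a home-nation competitor).
Adeyemi, Greco, Haddad and Ruiz all have date of most recent title 2008-05-17, so the next rule applies.
Among Adeyemi, Greco, Haddad and Ruiz, alphabetically by surname: Adeyemi before Greco before Haddad before Ruiz.
Saleh and Vance are each a home-nation competitor, so the next rule applies.
Saleh and Vance both have date of most recent title 1998-09-15, so the next rule applies.
Among Saleh and Vance, alphabetically by surname: Saleh before Vance.
Order: Dimitriou, Adeyemi, Greco, Haddad, Ruiz, Salazar, Saleh, Vance. So position 8.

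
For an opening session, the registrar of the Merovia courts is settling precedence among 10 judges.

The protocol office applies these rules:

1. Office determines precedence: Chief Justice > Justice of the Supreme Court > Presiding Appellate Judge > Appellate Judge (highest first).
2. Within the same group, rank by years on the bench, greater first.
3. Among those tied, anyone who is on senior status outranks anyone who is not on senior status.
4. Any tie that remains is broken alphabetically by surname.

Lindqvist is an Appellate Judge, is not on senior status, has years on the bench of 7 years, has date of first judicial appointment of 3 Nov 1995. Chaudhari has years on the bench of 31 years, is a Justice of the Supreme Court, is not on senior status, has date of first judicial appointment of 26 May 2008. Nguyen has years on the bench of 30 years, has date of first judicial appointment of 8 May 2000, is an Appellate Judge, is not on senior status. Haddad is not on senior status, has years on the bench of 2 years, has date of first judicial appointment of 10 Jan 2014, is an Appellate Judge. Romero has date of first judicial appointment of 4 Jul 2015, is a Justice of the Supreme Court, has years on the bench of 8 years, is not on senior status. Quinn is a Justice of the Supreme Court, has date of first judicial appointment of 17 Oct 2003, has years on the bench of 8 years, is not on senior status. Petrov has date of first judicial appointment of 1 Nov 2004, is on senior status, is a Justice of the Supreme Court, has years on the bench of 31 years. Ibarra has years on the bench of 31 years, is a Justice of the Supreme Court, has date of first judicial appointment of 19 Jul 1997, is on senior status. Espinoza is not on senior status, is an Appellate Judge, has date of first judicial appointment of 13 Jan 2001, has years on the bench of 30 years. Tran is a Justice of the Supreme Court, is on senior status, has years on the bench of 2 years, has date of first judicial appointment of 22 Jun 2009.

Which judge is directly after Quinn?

Romero

By office: Ibarra, Petrov, Chaudhari, Quinn, Romero and Tran (Justice of the Supreme Court); then Espinoza, Nguyen, Lindqvist and Haddad (Appellate Judge).
Among Ibarra, Petrov, Chaudhari, Quinn, Romero and Tran, by years on the bench (higher first): Ibarra, Petrov and Chaudhari (31 years) before Quinn and Romero (8 years) before Tran (2 years).
Among Ibarra, Petrov and Chaudhari, on senior status before not on senior status: Ibarra and Petrov (on senior status) before Chaudhari (not on senior status).
Among Ibarra and Petrov, alphabetically by surname: Ibarra before Petrov.
Quinn and Romero are each not on senior status, so the next rule applies.
Among Quinn and Romero, alphabetically by surname: Quinn before Romero.
Among Espinoza, Nguyen, Lindqvist and Haddad, by years on the bench (higher first): Espinoza and Nguyen (30 years) before Lindqvist (7 years) before Haddad (2 years).
Espinoza and Nguyen are each not on senior status, so the next rule applies.
Among Espinoza and Nguyen, alphabetically by surname: Espinoza before Nguyen.
Order: Ibarra, Petrov, Chaudhari, Quinn, Romero, Tran, Espinoza, Nguyen, Lindqvist, Haddad.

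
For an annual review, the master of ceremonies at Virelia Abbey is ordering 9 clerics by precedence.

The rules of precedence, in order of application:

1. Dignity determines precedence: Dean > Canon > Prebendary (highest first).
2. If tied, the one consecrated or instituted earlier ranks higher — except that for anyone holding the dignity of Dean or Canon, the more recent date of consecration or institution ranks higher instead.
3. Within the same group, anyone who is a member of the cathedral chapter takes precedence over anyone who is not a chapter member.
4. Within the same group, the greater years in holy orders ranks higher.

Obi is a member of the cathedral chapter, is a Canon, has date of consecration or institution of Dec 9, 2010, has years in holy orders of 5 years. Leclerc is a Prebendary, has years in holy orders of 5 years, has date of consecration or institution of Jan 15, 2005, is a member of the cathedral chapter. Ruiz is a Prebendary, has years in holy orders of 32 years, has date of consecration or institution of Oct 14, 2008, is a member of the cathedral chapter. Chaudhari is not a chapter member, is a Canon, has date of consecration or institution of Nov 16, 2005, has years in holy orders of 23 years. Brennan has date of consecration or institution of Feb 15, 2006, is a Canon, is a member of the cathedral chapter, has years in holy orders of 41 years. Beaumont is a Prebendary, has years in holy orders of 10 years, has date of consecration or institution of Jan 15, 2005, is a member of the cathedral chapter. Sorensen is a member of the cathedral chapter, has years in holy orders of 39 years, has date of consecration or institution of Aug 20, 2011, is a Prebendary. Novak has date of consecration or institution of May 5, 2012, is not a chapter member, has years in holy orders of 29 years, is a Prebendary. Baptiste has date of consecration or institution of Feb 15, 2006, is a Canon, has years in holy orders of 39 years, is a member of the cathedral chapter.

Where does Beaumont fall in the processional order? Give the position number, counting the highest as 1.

By dignity: Obi, Brennan, Baptiste and Chaudhari (Canon); then Beaumont, Leclerc, Ruiz, Sorensen and Novak (Prebendary).
Among Obi, Brennan, Baptiste and Chaudhari, by date of consecration or institution (later first) (reversed rule for this group): Obi (Dec 9, 2010) before Brennan and Baptiste (Feb 15, 2006) before Chaudhari (Nov 16, 2005).
Brennan and Baptiste are each a member of the cathedral chapter, so the next rule applies.
Among Brennan and Baptiste, by years in holy orders (higher first): Brennan (41 years) before Baptiste (39 years).
Among Beaumont, Leclerc, Ruiz, Sorensen and Novak, by date of consecration or institution (earlier first): Beaumont and Leclerc (Jan 15, 2005) before Ruiz (Oct 14, 2008) before Sorensen (Aug 20, 2011) before Novak (May 5, 2012).
Beaumont and Leclerc are each a member of the cathedral chapter, so the next rule applies.
Among Beaumont and Leclerc, by years in holy orders (higher first): Beaumont (10 years) before Leclerc (5 years).
Order: Obi, Brennan, Baptiste, Chaudhari, Beaumont, Leclerc, Ruiz, Sorensen, Novak. So position 5.

5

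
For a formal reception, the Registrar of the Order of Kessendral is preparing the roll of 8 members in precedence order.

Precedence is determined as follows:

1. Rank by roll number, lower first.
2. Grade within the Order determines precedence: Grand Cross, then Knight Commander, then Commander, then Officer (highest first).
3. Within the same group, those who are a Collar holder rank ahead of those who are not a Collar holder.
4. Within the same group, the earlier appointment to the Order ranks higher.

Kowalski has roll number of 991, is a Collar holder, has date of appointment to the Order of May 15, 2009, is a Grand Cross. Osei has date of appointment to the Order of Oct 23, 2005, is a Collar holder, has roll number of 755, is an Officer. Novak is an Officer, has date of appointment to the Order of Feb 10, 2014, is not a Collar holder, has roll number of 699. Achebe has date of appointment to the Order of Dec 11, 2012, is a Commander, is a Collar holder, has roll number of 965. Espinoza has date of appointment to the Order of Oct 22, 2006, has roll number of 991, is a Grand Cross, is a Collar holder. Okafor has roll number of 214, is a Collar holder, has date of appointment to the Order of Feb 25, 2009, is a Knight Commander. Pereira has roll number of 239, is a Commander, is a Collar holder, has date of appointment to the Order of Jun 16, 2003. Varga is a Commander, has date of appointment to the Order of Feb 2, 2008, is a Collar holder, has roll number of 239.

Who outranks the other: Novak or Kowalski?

Novak

By roll number (lower first): Okafor (214); then Pereira and Varga (both 239); then Novak (699); then Osei (755); then Achebe (965); then Espinoza and Kowalski (both 991).
Pereira and Varga are each Commander, so the next rule applies.
Pereira and Varga are each a Collar holder, so the next rule applies.
Among Pereira and Varga, by date of appointment to the Order (earlier first): Pereira (Jun 16, 2003) before Varga (Feb 2, 2008).
Espinoza and Kowalski are each Grand Cross, so the next rule applies.
Espinoza and Kowalski are each a Collar holder, so the next rule applies.
Among Espinoza and Kowalski, by date of appointment to the Order (earlier first): Espinoza (Oct 22, 2006) before Kowalski (May 15, 2009).
So Novak takes precedence.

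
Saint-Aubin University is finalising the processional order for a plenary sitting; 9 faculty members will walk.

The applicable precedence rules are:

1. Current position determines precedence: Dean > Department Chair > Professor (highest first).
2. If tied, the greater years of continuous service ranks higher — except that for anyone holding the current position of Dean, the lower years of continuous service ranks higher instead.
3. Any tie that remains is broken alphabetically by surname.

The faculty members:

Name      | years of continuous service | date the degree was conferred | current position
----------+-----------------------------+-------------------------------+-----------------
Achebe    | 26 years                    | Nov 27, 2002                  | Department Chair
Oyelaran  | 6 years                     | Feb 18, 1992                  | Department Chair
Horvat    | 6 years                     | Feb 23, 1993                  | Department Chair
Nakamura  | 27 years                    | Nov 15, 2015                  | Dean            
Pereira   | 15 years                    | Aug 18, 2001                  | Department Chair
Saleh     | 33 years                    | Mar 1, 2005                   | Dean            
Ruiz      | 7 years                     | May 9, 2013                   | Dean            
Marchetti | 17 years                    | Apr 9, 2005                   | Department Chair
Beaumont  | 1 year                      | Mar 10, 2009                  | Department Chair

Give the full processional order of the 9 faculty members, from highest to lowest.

By current position: Ruiz, Nakamura and Saleh (Dean); then Achebe, Marchetti, Pereira, Horvat, Oyelaran and Beaumont (Department Chair).
Among Ruiz, Nakamura and Saleh, by years of continuous service (lower first) (reversed rule for this group): Ruiz (7 years) before Nakamura (27 years) before Saleh (33 years).
Among Achebe, Marchetti, Pereira, Horvat, Oyelaran and Beaumont, by years of continuous service (higher first): Achebe (26 years) before Marchetti (17 years) before Pereira (15 years) before Horvat and Oyelaran (6 years) before Beaumont (1 year).
Among Horvat and Oyelaran, alphabetically by surname: Horvat before Oyelaran.
Full order: Ruiz, Nakamura, Saleh, Achebe, Marchetti, Pereira, Horvat, Oyelaran, Beaumont.

Ruiz, Nakamura, Saleh, Achebe, Marchetti, Pereira, Horvat, Oyelaran, Beaumont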